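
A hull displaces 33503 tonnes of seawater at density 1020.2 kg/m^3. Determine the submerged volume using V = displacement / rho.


Formula: V = mass / rho
Step 1 — convert tonnes to kg: 33503 t * 1000 = 33503000 kg
Step 2 — V = 33503000 / 1020.2 ≈ 32840 m^3 (5 s.f.)

32840 m^3


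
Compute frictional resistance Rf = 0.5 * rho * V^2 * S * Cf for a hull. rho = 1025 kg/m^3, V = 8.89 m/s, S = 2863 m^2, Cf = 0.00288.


Formula: Rf = 0.5 * rho * V^2 * S * Cf
Step 1 — V^2 = 8.89^2 = 79.0321
Step 2 — 0.5 * rho * V^2 = 0.5 * 1025 * 79.0321 = 40503.95125
Step 3 — Rf = 40503.95125 * 2863 * 0.00288 ≈ 333970 N (5 s.f.)

333970 N


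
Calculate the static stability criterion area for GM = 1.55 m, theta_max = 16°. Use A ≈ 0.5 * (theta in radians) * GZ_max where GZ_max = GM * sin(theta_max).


Formula: GZ_max = GM * sin(theta); Area = 0.5 * theta_rad * GZ_max
Step 1 — GZ_max = 1.55 * sin(16°) = 1.55 * 0.275637 = 0.427237 m
Step 2 — theta_rad = 16 * pi/180 = 0.279253 rad
Step 3 — Area = 0.5 * 0.279253 * 0.427237 ≈ 0.059654 m·rad (5 s.f.)

0.059654 m·rad


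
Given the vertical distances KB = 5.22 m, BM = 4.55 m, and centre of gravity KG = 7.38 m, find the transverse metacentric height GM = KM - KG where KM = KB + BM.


Formula: GM = KB + BM - KG
Step 1 — KM = KB + BM = 5.22 + 4.55 = 9.77 m
Step 2 — GM = KM - KG = 9.77 - 7.38 = 2.39 m

2.39 m


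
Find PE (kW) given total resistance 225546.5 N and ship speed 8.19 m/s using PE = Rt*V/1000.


Formula: PE = Rt * V / 1000 (kW)
Step 1 — PE (W) = 225546.5 * 8.19 = 1847225.835 W
Step 2 — PE (kW) = 1847225.835 / 1000 ≈ 1847.2 kW (5 s.f.)

1847.2 kW


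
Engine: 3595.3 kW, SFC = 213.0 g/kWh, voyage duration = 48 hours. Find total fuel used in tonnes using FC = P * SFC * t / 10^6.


Formula: FC (tonnes) = P * SFC * t / 1,000,000
Step 1 — P * SFC * t = 3595.3 * 213.0 * 48 = 36758347.2 g
Step 2 — FC (tonnes) = 36758347.2 / 1,000,000 ≈ 36.758 tonnes (5 s.f.)

36.758 tonnes


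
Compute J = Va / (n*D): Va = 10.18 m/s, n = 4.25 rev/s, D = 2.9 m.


Formula: J = Va / (n * D)
Step 1 — n * D = 4.25 * 2.9 = 12.325
Step 2 — J = 10.18 / 12.325 ≈ 0.82596 (5 s.f.)

0.82596


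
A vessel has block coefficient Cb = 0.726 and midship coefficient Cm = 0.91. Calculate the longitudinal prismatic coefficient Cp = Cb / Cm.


Formula: Cp = Cb / Cm
Substituting: Cp = 0.726 / 0.91
Result: Cp ≈ 0.79780 (5 s.f.)

0.79780


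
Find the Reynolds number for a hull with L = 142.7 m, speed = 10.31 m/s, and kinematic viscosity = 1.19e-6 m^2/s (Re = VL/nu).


Formula: Re = V * L / nu
Step 1 — V * L = 10.31 * 142.7 = 1471.237 m^2/s
Step 2 — Re = 1471.237 / 1.19e-6 = 1.24e+09

1.24e+09


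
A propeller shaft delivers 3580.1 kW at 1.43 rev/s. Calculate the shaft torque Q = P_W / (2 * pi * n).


Formula: Q = P_W / (2 * pi * n)
Step 1 — P_W = 3580.1 kW * 1000 = 3580100.0 W
Step 2 — 2 * pi * n = 2 * pi * 1.43 = 8.984955
Step 3 — Q = 3580100.0 / 8.984955 ≈ 398450 N·m (5 s.f.)

398450 N·m


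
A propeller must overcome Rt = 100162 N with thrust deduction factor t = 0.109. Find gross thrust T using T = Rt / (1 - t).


Formula: T = Rt / (1 - t)
Step 1 — (1 - t) = 1 - 0.109 = 0.891
Step 2 — T = 100162 / 0.891 ≈ 112420 N (5 s.f.)

112420 N


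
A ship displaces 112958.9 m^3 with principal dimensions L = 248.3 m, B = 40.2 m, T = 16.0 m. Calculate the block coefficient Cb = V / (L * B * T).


Formula: Cb = V / (L * B * T)
Step 1 — L * B * T = 248.3 * 40.2 * 16.0 = 159706.56 m^3
Step 2 — Cb = 112958.9 / 159706.56 ≈ 0.70729 (5 s.f.)

0.70729


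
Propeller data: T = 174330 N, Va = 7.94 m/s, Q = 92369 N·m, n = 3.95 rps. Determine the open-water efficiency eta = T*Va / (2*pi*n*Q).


Formula: eta = T * Va / (2 * pi * n * Q)
Step 1 — numerator = T * Va = 174330 * 7.94 = 1384180.2
Step 2 — 2 * pi * n = 2 * pi * 3.95 = 24.818582
Step 3 — denominator = 24.818582 * 92369 = 2292467.6
Step 4 — eta = 1384180.2 / 2292467.6 ≈ 0.60379 (5 s.f.)

0.60379


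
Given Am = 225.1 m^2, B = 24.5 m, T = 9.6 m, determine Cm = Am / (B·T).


Formula: Cm = Am / (B * T)
Step 1 — B * T = 24.5 * 9.6 = 235.2 m^2
Step 2 — Cm = 225.1 / 235.2 ≈ 0.95706 (5 s.f.)

0.95706


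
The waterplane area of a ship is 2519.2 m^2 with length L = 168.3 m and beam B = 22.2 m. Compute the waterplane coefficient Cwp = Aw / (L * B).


Formula: Cwp = Aw / (L * B)
Step 1 — L * B = 168.3 * 22.2 = 3736.26 m^2
Step 2 — Cwp = 2519.2 / 3736.26 ≈ 0.67426 (5 s.f.)

0.67426


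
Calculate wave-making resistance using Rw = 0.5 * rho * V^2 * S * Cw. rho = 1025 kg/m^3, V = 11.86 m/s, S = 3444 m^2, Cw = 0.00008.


Formula: Rw = 0.5 * rho * V^2 * S * Cw
Step 1 — V^2 = 11.86^2 = 140.6596
Step 2 — 0.5 * rho * V^2 = 0.5 * 1025 * 140.6596 = 72088.045
Step 3 — Rw = 72088.045 * 3444 * 0.00008 ≈ 19862 N (5 s.f.)

19862 N


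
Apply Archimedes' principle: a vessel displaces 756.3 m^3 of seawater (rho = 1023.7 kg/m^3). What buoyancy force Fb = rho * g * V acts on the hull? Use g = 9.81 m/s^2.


Formula: Fb = rho * g * V
Substituting: Fb = 1023.7 * 9.81 * 756.3
Intermediate: 1023.7 * 9.81 = 10042.497
Result: Fb = 10042.497 * 756.3 ≈ 7595100 N (5 s.f.)

7595100 N


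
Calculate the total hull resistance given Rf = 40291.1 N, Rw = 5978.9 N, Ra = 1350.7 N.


Formula: Rt = Rf + Rw + Ra
Substituting: Rt = 40291.1 + 5978.9 + 1350.7
Result: Rt = 47620.7 N

47620.7 N


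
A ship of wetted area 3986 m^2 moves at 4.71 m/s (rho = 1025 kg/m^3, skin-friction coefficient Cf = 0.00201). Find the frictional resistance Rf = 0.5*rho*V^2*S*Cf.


Formula: Rf = 0.5 * rho * V^2 * S * Cf
Step 1 — V^2 = 4.71^2 = 22.1841
Step 2 — 0.5 * rho * V^2 = 0.5 * 1025 * 22.1841 = 11369.35125
Step 3 — Rf = 11369.35125 * 3986 * 0.00201 ≈ 91090 N (5 s.f.)

91090 N


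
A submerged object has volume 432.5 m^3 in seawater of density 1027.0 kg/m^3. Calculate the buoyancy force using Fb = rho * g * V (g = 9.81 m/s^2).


Formula: Fb = rho * g * V
Substituting: Fb = 1027.0 * 9.81 * 432.5
Intermediate: 1027.0 * 9.81 = 10074.87
Result: Fb = 10074.87 * 432.5 ≈ 4357400 N (5 s.f.)

4357400 N


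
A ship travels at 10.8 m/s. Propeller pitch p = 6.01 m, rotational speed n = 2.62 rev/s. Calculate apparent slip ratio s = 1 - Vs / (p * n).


Formula: s = 1 - Vs / (p * n)
Step 1 — p * n = 6.01 * 2.62 = 15.7462
Step 2 — Vs / (p*n) = 10.8 / 15.7462 = 0.68588 (6 d.p.)
Step 3 — s = 1 - 0.68588 = 0.31412

0.31412


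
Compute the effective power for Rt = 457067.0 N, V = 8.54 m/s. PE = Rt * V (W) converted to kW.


Formula: PE = Rt * V / 1000 (kW)
Step 1 — PE (W) = 457067.0 * 8.54 = 3903352.18 W
Step 2 — PE (kW) = 3903352.18 / 1000 ≈ 3903.4 kW (5 s.f.)

3903.4 kW


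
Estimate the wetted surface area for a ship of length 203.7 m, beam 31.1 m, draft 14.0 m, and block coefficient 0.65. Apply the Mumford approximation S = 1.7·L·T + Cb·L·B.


Formula: S = 1.7*L*T + V/T with V = Cb*L*B*T, i.e. S = L * (1.7*T + Cb*B)
Step 1 — 1.7*T = 1.7 * 14.0 = 23.8 m
Step 2 — Cb*B = 0.65 * 31.1 = 20.215 m
Step 3 — 1.7*T + Cb*B = 23.8 + 20.215 = 44.015 m
Step 4 — S = 203.7 * 44.015 ≈ 8965.9 m^2 (5 s.f.)

8965.9 m^2


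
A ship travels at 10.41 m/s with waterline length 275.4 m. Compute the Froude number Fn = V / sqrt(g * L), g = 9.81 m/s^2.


Formula: Fn = V / sqrt(g * L)
Step 1 — g * L = 9.81 * 275.4 = 2701.674
Step 2 — sqrt(g * L) = sqrt(2701.674) = 51.97763
Step 3 — Fn = 10.41 / 51.97763 ≈ 0.20028 (5 s.f.)

0.20028


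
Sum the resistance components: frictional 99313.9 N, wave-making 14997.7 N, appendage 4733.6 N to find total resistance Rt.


Formula: Rt = Rf + Rw + Ra
Substituting: Rt = 99313.9 + 14997.7 + 4733.6
Result: Rt = 119045.2 N

119045.2 N


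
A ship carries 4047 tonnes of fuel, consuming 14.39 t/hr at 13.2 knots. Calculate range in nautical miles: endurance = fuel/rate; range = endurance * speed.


Formula: endurance = fuel / rate; range = endurance * speed
Step 1 — endurance = 4047 / 14.39 = 281.237 hours
Step 2 — range = 281.237 * 13.2 ≈ 3712.3 nautical miles (5 s.f.)

3712.3 NM


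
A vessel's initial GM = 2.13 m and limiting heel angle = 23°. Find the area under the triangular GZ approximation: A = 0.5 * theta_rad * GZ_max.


Formula: GZ_max = GM * sin(theta); Area = 0.5 * theta_rad * GZ_max
Step 1 — GZ_max = 2.13 * sin(23°) = 2.13 * 0.390731 = 0.832257 m
Step 2 — theta_rad = 23 * pi/180 = 0.401426 rad
Step 3 — Area = 0.5 * 0.401426 * 0.832257 ≈ 0.16704 m·rad (5 s.f.)

0.16704 m·rad


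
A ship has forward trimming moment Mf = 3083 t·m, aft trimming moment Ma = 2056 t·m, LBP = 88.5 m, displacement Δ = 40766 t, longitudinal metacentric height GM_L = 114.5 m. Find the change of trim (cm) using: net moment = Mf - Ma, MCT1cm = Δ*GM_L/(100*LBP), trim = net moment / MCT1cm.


Formula: net trimming moment = Mf - Ma; MCT1cm = Δ*GM_L/(100*LBP); trim = net moment / MCT1cm
Step 1 — net trimming moment = 3083 - 2056 = 1027 t·m
Step 2 — MCT1cm = 40766 * 114.5 / (100 * 88.5) = 527.4245 t·m/cm
Step 3 — trim = 1027 / 527.4245 ≈ 1.9472 cm (5 s.f.)

1.9472 cm


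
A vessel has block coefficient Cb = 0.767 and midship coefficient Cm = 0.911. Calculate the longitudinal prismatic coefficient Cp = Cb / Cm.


Formula: Cp = Cb / Cm
Substituting: Cp = 0.767 / 0.911
Result: Cp ≈ 0.84193 (5 s.f.)

0.84193


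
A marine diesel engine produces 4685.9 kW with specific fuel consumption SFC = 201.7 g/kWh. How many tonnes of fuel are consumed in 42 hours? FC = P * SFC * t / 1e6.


Formula: FC (tonnes) = P * SFC * t / 1,000,000
Step 1 — P * SFC * t = 4685.9 * 201.7 * 42 = 39696133.26 g
Step 2 — FC (tonnes) = 39696133.26 / 1,000,000 ≈ 39.696 tonnes (5 s.f.)

39.696 tonnes


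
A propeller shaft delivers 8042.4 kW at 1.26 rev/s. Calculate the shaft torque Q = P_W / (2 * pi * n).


Formula: Q = P_W / (2 * pi * n)
Step 1 — P_W = 8042.4 kW * 1000 = 8042400.0 W
Step 2 — 2 * pi * n = 2 * pi * 1.26 = 7.916813
Step 3 — Q = 8042400.0 / 7.916813 ≈ 1015900 N·m (5 s.f.)

1015900 N·m


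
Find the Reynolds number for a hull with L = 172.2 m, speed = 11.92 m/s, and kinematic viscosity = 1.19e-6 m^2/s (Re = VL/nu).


Formula: Re = V * L / nu
Step 1 — V * L = 11.92 * 172.2 = 2052.624 m^2/s
Step 2 — Re = 2052.624 / 1.19e-6 = 1.72e+09

1.72e+09


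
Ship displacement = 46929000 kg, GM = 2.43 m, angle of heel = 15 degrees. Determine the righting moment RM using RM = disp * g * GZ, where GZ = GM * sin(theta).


Formula: GZ = GM * sin(theta); RM = disp * g * GZ
Step 1 — GZ = 2.43 * sin(15°) = 2.43 * 0.258819 = 0.62893 m
Step 2 — RM = 46929000 * 9.81 * 0.62893 ≈ 289540000 N·m (5 s.f.)

289540000 N·m


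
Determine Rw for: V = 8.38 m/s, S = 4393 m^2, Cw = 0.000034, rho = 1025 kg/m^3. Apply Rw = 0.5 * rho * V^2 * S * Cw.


Formula: Rw = 0.5 * rho * V^2 * S * Cw
Step 1 — V^2 = 8.38^2 = 70.2244
Step 2 — 0.5 * rho * V^2 = 0.5 * 1025 * 70.2244 = 35990.005
Step 3 — Rw = 35990.005 * 4393 * 0.000034 ≈ 5375.5 N (5 s.f.)

5375.5 N


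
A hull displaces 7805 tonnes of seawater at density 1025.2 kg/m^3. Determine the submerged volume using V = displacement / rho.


Formula: V = mass / rho
Step 1 — convert tonnes to kg: 7805 t * 1000 = 7805000 kg
Step 2 — V = 7805000 / 1025.2 ≈ 7613.1 m^3 (5 s.f.)

7613.1 m^3


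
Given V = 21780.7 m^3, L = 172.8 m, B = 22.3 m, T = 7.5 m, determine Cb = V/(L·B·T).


Formula: Cb = V / (L * B * T)
Step 1 — L * B * T = 172.8 * 22.3 * 7.5 = 28900.8 m^3
Step 2 — Cb = 21780.7 / 28900.8 ≈ 0.75364 (5 s.f.)

0.75364


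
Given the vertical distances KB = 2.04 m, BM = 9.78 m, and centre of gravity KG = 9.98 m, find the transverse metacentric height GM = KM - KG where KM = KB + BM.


Formula: GM = KB + BM - KG
Step 1 — KM = KB + BM = 2.04 + 9.78 = 11.82 m
Step 2 — GM = KM - KG = 11.82 - 9.98 = 1.84 m

1.84 m


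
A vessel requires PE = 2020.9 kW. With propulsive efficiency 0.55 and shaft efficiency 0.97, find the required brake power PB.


Formula: PB = PE / (eta_D * eta_S)
Step 1 — combined efficiency = eta_D * eta_S = 0.55 * 0.97 = 0.5335
Step 2 — PB = 2020.9 / 0.5335 ≈ 3788.0 kW (5 s.f.)

3788.0 kW


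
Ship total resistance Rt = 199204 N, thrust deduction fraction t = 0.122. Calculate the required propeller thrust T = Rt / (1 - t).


Formula: T = Rt / (1 - t)
Step 1 — (1 - t) = 1 - 0.122 = 0.878
Step 2 — T = 199204 / 0.878 ≈ 226880 N (5 s.f.)

226880 N


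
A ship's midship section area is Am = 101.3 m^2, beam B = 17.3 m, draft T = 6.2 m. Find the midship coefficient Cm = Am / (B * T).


Formula: Cm = Am / (B * T)
Step 1 — B * T = 17.3 * 6.2 = 107.26 m^2
Step 2 — Cm = 101.3 / 107.26 ≈ 0.94443 (5 s.f.)

0.94443


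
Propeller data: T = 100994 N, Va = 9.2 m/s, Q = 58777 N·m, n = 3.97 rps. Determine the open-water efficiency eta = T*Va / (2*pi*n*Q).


Formula: eta = T * Va / (2 * pi * n * Q)
Step 1 — numerator = T * Va = 100994 * 9.2 = 929144.8
Step 2 — 2 * pi * n = 2 * pi * 3.97 = 24.944246
Step 3 — denominator = 24.944246 * 58777 = 1466147.95
Step 4 — eta = 929144.8 / 1466147.95 ≈ 0.63373 (5 s.f.)

0.63373


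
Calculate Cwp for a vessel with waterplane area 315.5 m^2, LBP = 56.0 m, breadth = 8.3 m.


Formula: Cwp = Aw / (L * B)
Step 1 — L * B = 56.0 * 8.3 = 464.8 m^2
Step 2 — Cwp = 315.5 / 464.8 ≈ 0.67879 (5 s.f.)

0.67879


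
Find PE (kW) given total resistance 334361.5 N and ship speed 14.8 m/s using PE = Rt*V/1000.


Formula: PE = Rt * V / 1000 (kW)
Step 1 — PE (W) = 334361.5 * 14.8 = 4948550.2 W
Step 2 — PE (kW) = 4948550.2 / 1000 ≈ 4948.6 kW (5 s.f.)

4948.6 kW


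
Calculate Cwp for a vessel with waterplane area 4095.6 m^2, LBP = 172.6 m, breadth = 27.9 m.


Formula: Cwp = Aw / (L * B)
Step 1 — L * B = 172.6 * 27.9 = 4815.54 m^2
Step 2 — Cwp = 4095.6 / 4815.54 ≈ 0.85050 (5 s.f.)

0.85050


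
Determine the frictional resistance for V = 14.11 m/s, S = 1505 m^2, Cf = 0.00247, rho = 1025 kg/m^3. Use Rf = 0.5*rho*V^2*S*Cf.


Formula: Rf = 0.5 * rho * V^2 * S * Cf
Step 1 — V^2 = 14.11^2 = 199.0921
Step 2 — 0.5 * rho * V^2 = 0.5 * 1025 * 199.0921 = 102034.70125
Step 3 — Rf = 102034.70125 * 1505 * 0.00247 ≈ 379300 N (5 s.f.)

379300 N


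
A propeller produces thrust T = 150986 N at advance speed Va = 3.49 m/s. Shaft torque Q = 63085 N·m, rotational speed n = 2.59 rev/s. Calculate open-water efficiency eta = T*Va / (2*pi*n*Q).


Formula: eta = T * Va / (2 * pi * n * Q)
Step 1 — numerator = T * Va = 150986 * 3.49 = 526941.14
Step 2 — 2 * pi * n = 2 * pi * 2.59 = 16.27345
Step 3 — denominator = 16.27345 * 63085 = 1026610.59
Step 4 — eta = 526941.14 / 1026610.59 ≈ 0.51328 (5 s.f.)

0.51328


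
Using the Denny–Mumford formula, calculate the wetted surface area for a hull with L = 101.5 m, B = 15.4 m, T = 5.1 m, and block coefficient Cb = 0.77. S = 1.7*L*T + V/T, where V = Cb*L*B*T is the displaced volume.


Formula: S = 1.7*L*T + V/T with V = Cb*L*B*T, i.e. S = L * (1.7*T + Cb*B)
Step 1 — 1.7*T = 1.7 * 5.1 = 8.67 m
Step 2 — Cb*B = 0.77 * 15.4 = 11.858 m
Step 3 — 1.7*T + Cb*B = 8.67 + 11.858 = 20.528 m
Step 4 — S = 101.5 * 20.528 ≈ 2083.6 m^2 (5 s.f.)

2083.6 m^2


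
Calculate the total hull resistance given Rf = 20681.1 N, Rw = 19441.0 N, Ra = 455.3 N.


Formula: Rt = Rf + Rw + Ra
Substituting: Rt = 20681.1 + 19441.0 + 455.3
Result: Rt = 40577.4 N

40577.4 N


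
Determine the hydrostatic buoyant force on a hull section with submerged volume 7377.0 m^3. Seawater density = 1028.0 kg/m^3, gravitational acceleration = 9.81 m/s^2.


Formula: Fb = rho * g * V
Substituting: Fb = 1028.0 * 9.81 * 7377.0
Intermediate: 1028.0 * 9.81 = 10084.68
Result: Fb = 10084.68 * 7377.0 ≈ 74395000 N (5 s.f.)

74395000 N


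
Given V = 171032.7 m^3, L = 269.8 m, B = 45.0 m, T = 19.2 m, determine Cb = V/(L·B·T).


Formula: Cb = V / (L * B * T)
Step 1 — L * B * T = 269.8 * 45.0 * 19.2 = 233107.2 m^3
Step 2 — Cb = 171032.7 / 233107.2 ≈ 0.73371 (5 s.f.)

0.73371


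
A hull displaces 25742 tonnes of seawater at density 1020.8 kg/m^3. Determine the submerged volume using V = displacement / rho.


Formula: V = mass / rho
Step 1 — convert tonnes to kg: 25742 t * 1000 = 25742000 kg
Step 2 — V = 25742000 / 1020.8 ≈ 25217 m^3 (5 s.f.)

25217 m^3


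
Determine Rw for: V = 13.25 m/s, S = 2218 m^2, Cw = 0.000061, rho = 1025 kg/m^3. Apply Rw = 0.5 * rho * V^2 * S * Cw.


Formula: Rw = 0.5 * rho * V^2 * S * Cw
Step 1 — V^2 = 13.25^2 = 175.5625
Step 2 — 0.5 * rho * V^2 = 0.5 * 1025 * 175.5625 = 89975.78125
Step 3 — Rw = 89975.78125 * 2218 * 0.000061 ≈ 12174 N (5 s.f.)

12174 N


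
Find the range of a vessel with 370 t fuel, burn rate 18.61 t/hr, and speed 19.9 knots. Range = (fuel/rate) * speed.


Formula: endurance = fuel / rate; range = endurance * speed
Step 1 — endurance = 370 / 18.61 = 19.8818 hours
Step 2 — range = 19.8818 * 19.9 ≈ 395.65 nautical miles (5 s.f.)

395.65 NM


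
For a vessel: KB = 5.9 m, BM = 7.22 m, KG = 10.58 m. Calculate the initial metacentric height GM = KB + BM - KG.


Formula: GM = KB + BM - KG
Step 1 — KM = KB + BM = 5.9 + 7.22 = 13.12 m
Step 2 — GM = KM - KG = 13.12 - 10.58 = 2.54 m

2.54 m


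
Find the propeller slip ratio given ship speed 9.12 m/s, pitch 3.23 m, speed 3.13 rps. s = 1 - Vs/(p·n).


Formula: s = 1 - Vs / (p * n)
Step 1 — p * n = 3.23 * 3.13 = 10.1099
Step 2 — Vs / (p*n) = 9.12 / 10.1099 = 0.902086 (6 d.p.)
Step 3 — s = 1 - 0.902086 = 0.097914

0.097914


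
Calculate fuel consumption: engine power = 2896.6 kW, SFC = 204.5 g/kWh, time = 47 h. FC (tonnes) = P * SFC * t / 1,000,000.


Formula: FC (tonnes) = P * SFC * t / 1,000,000
Step 1 — P * SFC * t = 2896.6 * 204.5 * 47 = 27840670.9 g
Step 2 — FC (tonnes) = 27840670.9 / 1,000,000 ≈ 27.841 tonnes (5 s.f.)

27.841 tonnes


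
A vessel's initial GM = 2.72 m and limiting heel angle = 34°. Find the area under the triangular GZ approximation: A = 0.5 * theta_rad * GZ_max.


Formula: GZ_max = GM * sin(theta); Area = 0.5 * theta_rad * GZ_max
Step 1 — GZ_max = 2.72 * sin(34°) = 2.72 * 0.559193 = 1.521005 m
Step 2 — theta_rad = 34 * pi/180 = 0.593412 rad
Step 3 — Area = 0.5 * 0.593412 * 1.521005 ≈ 0.45129 m·rad (5 s.f.)

0.45129 m·rad


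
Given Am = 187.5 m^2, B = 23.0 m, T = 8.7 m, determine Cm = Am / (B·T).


Formula: Cm = Am / (B * T)
Step 1 — B * T = 23.0 * 8.7 = 200.1 m^2
Step 2 — Cm = 187.5 / 200.1 ≈ 0.93703 (5 s.f.)

0.93703


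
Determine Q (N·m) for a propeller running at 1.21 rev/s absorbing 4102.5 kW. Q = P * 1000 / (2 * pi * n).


Formula: Q = P_W / (2 * pi * n)
Step 1 — P_W = 4102.5 kW * 1000 = 4102500.0 W
Step 2 — 2 * pi * n = 2 * pi * 1.21 = 7.602654
Step 3 — Q = 4102500.0 / 7.602654 ≈ 539610 N·m (5 s.f.)

539610 N·m


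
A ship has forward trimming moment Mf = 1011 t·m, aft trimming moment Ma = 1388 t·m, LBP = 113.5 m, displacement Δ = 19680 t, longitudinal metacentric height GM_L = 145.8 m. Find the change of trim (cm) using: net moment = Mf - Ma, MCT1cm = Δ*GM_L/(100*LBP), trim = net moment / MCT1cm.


Formula: net trimming moment = Mf - Ma; MCT1cm = Δ*GM_L/(100*LBP); trim = net moment / MCT1cm
Step 1 — net trimming moment = 1011 - 1388 = -377 t·m
Step 2 — MCT1cm = 19680 * 145.8 / (100 * 113.5) = 252.8056 t·m/cm
Step 3 — trim = -377 / 252.8056 ≈ -1.4913 cm (5 s.f.)

-1.4913 cm


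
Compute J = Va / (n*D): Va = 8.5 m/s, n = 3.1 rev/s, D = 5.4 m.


Formula: J = Va / (n * D)
Step 1 — n * D = 3.1 * 5.4 = 16.74
Step 2 — J = 8.5 / 16.74 ≈ 0.50777 (5 s.f.)

0.50777


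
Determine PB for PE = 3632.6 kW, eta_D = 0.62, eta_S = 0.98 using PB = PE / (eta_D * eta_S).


Formula: PB = PE / (eta_D * eta_S)
Step 1 — combined efficiency = eta_D * eta_S = 0.62 * 0.98 = 0.6076
Step 2 — PB = 3632.6 / 0.6076 ≈ 5978.6 kW (5 s.f.)

5978.6 kW


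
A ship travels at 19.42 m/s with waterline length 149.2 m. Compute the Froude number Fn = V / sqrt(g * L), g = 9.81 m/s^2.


Formula: Fn = V / sqrt(g * L)
Step 1 — g * L = 9.81 * 149.2 = 1463.652
Step 2 — sqrt(g * L) = sqrt(1463.652) = 38.257705
Step 3 — Fn = 19.42 / 38.257705 ≈ 0.50761 (5 s.f.)

0.50761


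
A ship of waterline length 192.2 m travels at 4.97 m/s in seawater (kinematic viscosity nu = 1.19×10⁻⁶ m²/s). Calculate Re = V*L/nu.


Formula: Re = V * L / nu
Step 1 — V * L = 4.97 * 192.2 = 955.234 m^2/s
Step 2 — Re = 955.234 / 1.19e-6 = 8.03e+08

8.03e+08


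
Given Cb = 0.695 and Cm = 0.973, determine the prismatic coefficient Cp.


Formula: Cp = Cb / Cm
Substituting: Cp = 0.695 / 0.973
Result: Cp ≈ 0.71429 (5 s.f.)

0.71429


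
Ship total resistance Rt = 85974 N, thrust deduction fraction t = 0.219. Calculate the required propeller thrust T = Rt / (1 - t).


Formula: T = Rt / (1 - t)
Step 1 — (1 - t) = 1 - 0.219 = 0.781
Step 2 — T = 85974 / 0.781 ≈ 110080 N (5 s.f.)

110080 N


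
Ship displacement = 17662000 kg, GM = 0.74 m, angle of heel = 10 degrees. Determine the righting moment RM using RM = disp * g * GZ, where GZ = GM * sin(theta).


Formula: GZ = GM * sin(theta); RM = disp * g * GZ
Step 1 — GZ = 0.74 * sin(10°) = 0.74 * 0.173648 = 0.1285 m
Step 2 — RM = 17662000 * 9.81 * 0.1285 ≈ 22264000 N·m (5 s.f.)

22264000 N·m


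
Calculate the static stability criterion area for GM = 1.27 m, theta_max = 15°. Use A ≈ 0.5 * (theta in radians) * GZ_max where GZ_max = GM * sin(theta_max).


Formula: GZ_max = GM * sin(theta); Area = 0.5 * theta_rad * GZ_max
Step 1 — GZ_max = 1.27 * sin(15°) = 1.27 * 0.258819 = 0.3287 m
Step 2 — theta_rad = 15 * pi/180 = 0.261799 rad
Step 3 — Area = 0.5 * 0.261799 * 0.3287 ≈ 0.043027 m·rad (5 s.f.)

0.043027 m·rad


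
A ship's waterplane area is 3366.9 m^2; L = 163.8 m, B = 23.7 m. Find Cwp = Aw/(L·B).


Formula: Cwp = Aw / (L * B)
Step 1 — L * B = 163.8 * 23.7 = 3882.06 m^2
Step 2 — Cwp = 3366.9 / 3882.06 ≈ 0.86730 (5 s.f.)

0.86730


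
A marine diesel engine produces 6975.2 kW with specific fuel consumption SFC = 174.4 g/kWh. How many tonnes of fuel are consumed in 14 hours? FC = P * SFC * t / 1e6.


Formula: FC (tonnes) = P * SFC * t / 1,000,000
Step 1 — P * SFC * t = 6975.2 * 174.4 * 14 = 17030648.32 g
Step 2 — FC (tonnes) = 17030648.32 / 1,000,000 ≈ 17.031 tonnes (5 s.f.)

17.031 tonnes


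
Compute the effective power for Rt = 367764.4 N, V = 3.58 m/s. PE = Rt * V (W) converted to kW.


Formula: PE = Rt * V / 1000 (kW)
Step 1 — PE (W) = 367764.4 * 3.58 = 1316596.552 W
Step 2 — PE (kW) = 1316596.552 / 1000 ≈ 1316.6 kW (5 s.f.)

1316.6 kW


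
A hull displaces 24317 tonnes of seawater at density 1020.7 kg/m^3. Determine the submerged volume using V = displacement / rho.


Formula: V = mass / rho
Step 1 — convert tonnes to kg: 24317 t * 1000 = 24317000 kg
Step 2 — V = 24317000 / 1020.7 ≈ 23824 m^3 (5 s.f.)

23824 m^3


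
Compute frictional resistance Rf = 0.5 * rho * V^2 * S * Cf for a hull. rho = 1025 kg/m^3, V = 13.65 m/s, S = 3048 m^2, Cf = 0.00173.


Formula: Rf = 0.5 * rho * V^2 * S * Cf
Step 1 — V^2 = 13.65^2 = 186.3225
Step 2 — 0.5 * rho * V^2 = 0.5 * 1025 * 186.3225 = 95490.28125
Step 3 — Rf = 95490.28125 * 3048 * 0.00173 ≈ 503520 N (5 s.f.)

503520 N


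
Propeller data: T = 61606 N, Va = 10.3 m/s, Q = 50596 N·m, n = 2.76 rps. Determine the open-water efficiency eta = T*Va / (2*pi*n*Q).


Formula: eta = T * Va / (2 * pi * n * Q)
Step 1 — numerator = T * Va = 61606 * 10.3 = 634541.8
Step 2 — 2 * pi * n = 2 * pi * 2.76 = 17.341591
Step 3 — denominator = 17.341591 * 50596 = 877415.14
Step 4 — eta = 634541.8 / 877415.14 ≈ 0.72319 (5 s.f.)

0.72319


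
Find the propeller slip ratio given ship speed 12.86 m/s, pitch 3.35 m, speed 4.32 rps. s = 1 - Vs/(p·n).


Formula: s = 1 - Vs / (p * n)
Step 1 — p * n = 3.35 * 4.32 = 14.472
Step 2 — Vs / (p*n) = 12.86 / 14.472 = 0.888612 (6 d.p.)
Step 3 — s = 1 - 0.888612 = 0.111388

0.111388


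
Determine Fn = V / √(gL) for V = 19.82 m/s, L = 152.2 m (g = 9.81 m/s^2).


Formula: Fn = V / sqrt(g * L)
Step 1 — g * L = 9.81 * 152.2 = 1493.082
Step 2 — sqrt(g * L) = sqrt(1493.082) = 38.640419
Step 3 — Fn = 19.82 / 38.640419 ≈ 0.51293 (5 s.f.)

0.51293


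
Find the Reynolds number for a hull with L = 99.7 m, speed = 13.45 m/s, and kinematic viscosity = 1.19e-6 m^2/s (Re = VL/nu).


Formula: Re = V * L / nu
Step 1 — V * L = 13.45 * 99.7 = 1340.965 m^2/s
Step 2 — Re = 1340.965 / 1.19e-6 = 1.13e+09

1.13e+09


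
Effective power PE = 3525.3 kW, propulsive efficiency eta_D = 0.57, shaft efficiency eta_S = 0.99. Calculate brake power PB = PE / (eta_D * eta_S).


Formula: PB = PE / (eta_D * eta_S)
Step 1 — combined efficiency = eta_D * eta_S = 0.57 * 0.99 = 0.5643
Step 2 — PB = 3525.3 / 0.5643 ≈ 6247.2 kW (5 s.f.)

6247.2 kW


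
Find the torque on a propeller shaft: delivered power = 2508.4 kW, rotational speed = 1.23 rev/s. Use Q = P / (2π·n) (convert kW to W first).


Formula: Q = P_W / (2 * pi * n)
Step 1 — P_W = 2508.4 kW * 1000 = 2508400.0 W
Step 2 — 2 * pi * n = 2 * pi * 1.23 = 7.728318
Step 3 — Q = 2508400.0 / 7.728318 ≈ 324570 N·m (5 s.f.)

324570 N·m


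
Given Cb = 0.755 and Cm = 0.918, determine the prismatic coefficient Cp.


Formula: Cp = Cb / Cm
Substituting: Cp = 0.755 / 0.918
Result: Cp ≈ 0.82244 (5 s.f.)

0.82244


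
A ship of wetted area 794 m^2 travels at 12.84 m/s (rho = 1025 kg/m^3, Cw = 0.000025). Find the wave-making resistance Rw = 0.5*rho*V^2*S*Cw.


Formula: Rw = 0.5 * rho * V^2 * S * Cw
Step 1 — V^2 = 12.84^2 = 164.8656
Step 2 — 0.5 * rho * V^2 = 0.5 * 1025 * 164.8656 = 84493.62
Step 3 — Rw = 84493.62 * 794 * 0.000025 ≈ 1677.2 N (5 s.f.)

1677.2 N


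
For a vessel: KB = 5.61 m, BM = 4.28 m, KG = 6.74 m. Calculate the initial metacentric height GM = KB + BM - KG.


Formula: GM = KB + BM - KG
Step 1 — KM = KB + BM = 5.61 + 4.28 = 9.89 m
Step 2 — GM = KM - KG = 9.89 - 6.74 = 3.15 m

3.15 m


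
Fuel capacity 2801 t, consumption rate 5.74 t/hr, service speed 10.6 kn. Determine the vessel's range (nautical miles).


Formula: endurance = fuel / rate; range = endurance * speed
Step 1 — endurance = 2801 / 5.74 = 487.9791 hours
Step 2 — range = 487.9791 * 10.6 ≈ 5172.6 nautical miles (5 s.f.)

5172.6 NM


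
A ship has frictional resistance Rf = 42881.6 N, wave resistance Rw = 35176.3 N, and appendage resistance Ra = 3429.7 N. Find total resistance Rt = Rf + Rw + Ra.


Formula: Rt = Rf + Rw + Ra
Substituting: Rt = 42881.6 + 35176.3 + 3429.7
Result: Rt = 81487.6 N

81487.6 N


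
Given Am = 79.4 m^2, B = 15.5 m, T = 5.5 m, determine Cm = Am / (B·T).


Formula: Cm = Am / (B * T)
Step 1 — B * T = 15.5 * 5.5 = 85.25 m^2
Step 2 — Cm = 79.4 / 85.25 ≈ 0.93138 (5 s.f.)

0.93138


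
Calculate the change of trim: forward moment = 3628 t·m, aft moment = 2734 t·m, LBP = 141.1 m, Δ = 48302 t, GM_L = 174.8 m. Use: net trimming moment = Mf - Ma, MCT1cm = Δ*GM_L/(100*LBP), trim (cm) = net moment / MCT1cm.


Formula: net trimming moment = Mf - Ma; MCT1cm = Δ*GM_L/(100*LBP); trim = net moment / MCT1cm
Step 1 — net trimming moment = 3628 - 2734 = 894 t·m
Step 2 — MCT1cm = 48302 * 174.8 / (100 * 141.1) = 598.3834 t·m/cm
Step 3 — trim = 894 / 598.3834 ≈ 1.4940 cm (5 s.f.)

1.4940 cm


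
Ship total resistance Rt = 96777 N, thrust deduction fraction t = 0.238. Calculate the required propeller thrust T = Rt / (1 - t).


Formula: T = Rt / (1 - t)
Step 1 — (1 - t) = 1 - 0.238 = 0.762
Step 2 — T = 96777 / 0.762 ≈ 127000 N (5 s.f.)

127000 N


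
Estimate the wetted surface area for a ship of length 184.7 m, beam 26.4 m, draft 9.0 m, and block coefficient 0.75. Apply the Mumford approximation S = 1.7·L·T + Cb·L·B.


Formula: S = 1.7*L*T + V/T with V = Cb*L*B*T, i.e. S = L * (1.7*T + Cb*B)
Step 1 — 1.7*T = 1.7 * 9.0 = 15.3 m
Step 2 — Cb*B = 0.75 * 26.4 = 19.8 m
Step 3 — 1.7*T + Cb*B = 15.3 + 19.8 = 35.1 m
Step 4 — S = 184.7 * 35.1 ≈ 6483.0 m^2 (5 s.f.)

6483.0 m^2


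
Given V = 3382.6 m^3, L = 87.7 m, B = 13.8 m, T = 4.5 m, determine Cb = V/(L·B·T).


Formula: Cb = V / (L * B * T)
Step 1 — L * B * T = 87.7 * 13.8 * 4.5 = 5446.17 m^3
Step 2 — Cb = 3382.6 / 5446.17 ≈ 0.62110 (5 s.f.)

0.62110


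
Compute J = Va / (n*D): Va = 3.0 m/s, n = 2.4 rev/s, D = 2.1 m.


Formula: J = Va / (n * D)
Step 1 — n * D = 2.4 * 2.1 = 5.04
Step 2 — J = 3.0 / 5.04 ≈ 0.59524 (5 s.f.)

0.59524


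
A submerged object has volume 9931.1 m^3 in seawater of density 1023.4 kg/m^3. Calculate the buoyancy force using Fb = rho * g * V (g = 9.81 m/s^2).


Formula: Fb = rho * g * V
Substituting: Fb = 1023.4 * 9.81 * 9931.1
Intermediate: 1023.4 * 9.81 = 10039.554
Result: Fb = 10039.554 * 9931.1 ≈ 99704000 N (5 s.f.)

99704000 N


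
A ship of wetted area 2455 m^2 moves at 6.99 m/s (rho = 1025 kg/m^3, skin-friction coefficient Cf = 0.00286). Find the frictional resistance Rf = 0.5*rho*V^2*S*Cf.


Formula: Rf = 0.5 * rho * V^2 * S * Cf
Step 1 — V^2 = 6.99^2 = 48.8601
Step 2 — 0.5 * rho * V^2 = 0.5 * 1025 * 48.8601 = 25040.80125
Step 3 — Rf = 25040.80125 * 2455 * 0.00286 ≈ 175820 N (5 s.f.)

175820 N


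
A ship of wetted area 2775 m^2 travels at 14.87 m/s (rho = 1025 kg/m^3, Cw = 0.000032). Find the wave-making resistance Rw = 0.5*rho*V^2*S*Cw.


Formula: Rw = 0.5 * rho * V^2 * S * Cw
Step 1 — V^2 = 14.87^2 = 221.1169
Step 2 — 0.5 * rho * V^2 = 0.5 * 1025 * 221.1169 = 113322.41125
Step 3 — Rw = 113322.41125 * 2775 * 0.000032 ≈ 10063 N (5 s.f.)

10063 N


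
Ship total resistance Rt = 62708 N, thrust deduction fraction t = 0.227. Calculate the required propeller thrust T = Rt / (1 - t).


Formula: T = Rt / (1 - t)
Step 1 — (1 - t) = 1 - 0.227 = 0.773
Step 2 — T = 62708 / 0.773 ≈ 81123 N (5 s.f.)

81123 N


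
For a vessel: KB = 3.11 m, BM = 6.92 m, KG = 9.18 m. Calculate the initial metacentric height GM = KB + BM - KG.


Formula: GM = KB + BM - KG
Step 1 — KM = KB + BM = 3.11 + 6.92 = 10.03 m
Step 2 — GM = KM - KG = 10.03 - 9.18 = 0.85 m

0.85 m


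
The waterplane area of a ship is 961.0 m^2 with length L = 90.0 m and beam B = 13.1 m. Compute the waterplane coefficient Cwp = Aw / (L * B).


Formula: Cwp = Aw / (L * B)
Step 1 — L * B = 90.0 * 13.1 = 1179.0 m^2
Step 2 — Cwp = 961.0 / 1179.0 ≈ 0.81510 (5 s.f.)

0.81510


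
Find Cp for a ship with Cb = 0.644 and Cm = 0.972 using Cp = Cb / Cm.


Formula: Cp = Cb / Cm
Substituting: Cp = 0.644 / 0.972
Result: Cp ≈ 0.66255 (5 s.f.)

0.66255


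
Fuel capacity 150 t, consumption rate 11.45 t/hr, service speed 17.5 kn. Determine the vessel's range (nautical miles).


Formula: endurance = fuel / rate; range = endurance * speed
Step 1 — endurance = 150 / 11.45 = 13.1004 hours
Step 2 — range = 13.1004 * 17.5 ≈ 229.26 nautical miles (5 s.f.)

229.26 NM


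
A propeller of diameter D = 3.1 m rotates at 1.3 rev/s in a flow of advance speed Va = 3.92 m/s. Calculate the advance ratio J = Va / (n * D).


Formula: J = Va / (n * D)
Step 1 — n * D = 1.3 * 3.1 = 4.03
Step 2 — J = 3.92 / 4.03 ≈ 0.97270 (5 s.f.)

0.97270


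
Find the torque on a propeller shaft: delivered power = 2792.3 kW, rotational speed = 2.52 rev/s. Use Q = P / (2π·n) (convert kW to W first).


Formula: Q = P_W / (2 * pi * n)
Step 1 — P_W = 2792.3 kW * 1000 = 2792300.0 W
Step 2 — 2 * pi * n = 2 * pi * 2.52 = 15.833627
Step 3 — Q = 2792300.0 / 15.833627 ≈ 176350 N·m (5 s.f.)

176350 N·m


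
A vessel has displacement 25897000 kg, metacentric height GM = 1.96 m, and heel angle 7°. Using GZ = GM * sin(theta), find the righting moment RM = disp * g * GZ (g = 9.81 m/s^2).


Formula: GZ = GM * sin(theta); RM = disp * g * GZ
Step 1 — GZ = 1.96 * sin(7°) = 1.96 * 0.121869 = 0.238863 m
Step 2 — RM = 25897000 * 9.81 * 0.238863 ≈ 60683000 N·m (5 s.f.)

60683000 N·m


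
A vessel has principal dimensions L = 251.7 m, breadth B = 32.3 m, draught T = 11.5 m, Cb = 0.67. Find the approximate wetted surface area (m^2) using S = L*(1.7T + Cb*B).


Formula: S = 1.7*L*T + V/T with V = Cb*L*B*T, i.e. S = L * (1.7*T + Cb*B)
Step 1 — 1.7*T = 1.7 * 11.5 = 19.55 m
Step 2 — Cb*B = 0.67 * 32.3 = 21.641 m
Step 3 — 1.7*T + Cb*B = 19.55 + 21.641 = 41.191 m
Step 4 — S = 251.7 * 41.191 ≈ 10368 m^2 (5 s.f.)

10368 m^2


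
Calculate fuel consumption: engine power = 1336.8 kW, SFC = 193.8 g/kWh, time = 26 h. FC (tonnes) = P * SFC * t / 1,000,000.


Formula: FC (tonnes) = P * SFC * t / 1,000,000
Step 1 — P * SFC * t = 1336.8 * 193.8 * 26 = 6735867.84 g
Step 2 — FC (tonnes) = 6735867.84 / 1,000,000 ≈ 6.7359 tonnes (5 s.f.)

6.7359 tonnes


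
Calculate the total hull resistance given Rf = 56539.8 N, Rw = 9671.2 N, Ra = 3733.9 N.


Formula: Rt = Rf + Rw + Ra
Substituting: Rt = 56539.8 + 9671.2 + 3733.9
Result: Rt = 69944.9 N

69944.9 N


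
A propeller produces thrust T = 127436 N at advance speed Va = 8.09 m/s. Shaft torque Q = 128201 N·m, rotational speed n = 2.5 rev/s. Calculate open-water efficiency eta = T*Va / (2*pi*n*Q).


Formula: eta = T * Va / (2 * pi * n * Q)
Step 1 — numerator = T * Va = 127436 * 8.09 = 1030957.24
Step 2 — 2 * pi * n = 2 * pi * 2.5 = 15.707963
Step 3 — denominator = 15.707963 * 128201 = 2013776.56
Step 4 — eta = 1030957.24 / 2013776.56 ≈ 0.51195 (5 s.f.)

0.51195


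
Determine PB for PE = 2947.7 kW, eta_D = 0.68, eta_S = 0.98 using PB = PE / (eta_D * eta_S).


Formula: PB = PE / (eta_D * eta_S)
Step 1 — combined efficiency = eta_D * eta_S = 0.68 * 0.98 = 0.6664
Step 2 — PB = 2947.7 / 0.6664 ≈ 4423.3 kW (5 s.f.)

4423.3 kW


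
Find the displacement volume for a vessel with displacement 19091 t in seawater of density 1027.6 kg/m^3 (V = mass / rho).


Formula: V = mass / rho
Step 1 — convert tonnes to kg: 19091 t * 1000 = 19091000 kg
Step 2 — V = 19091000 / 1027.6 ≈ 18578 m^3 (5 s.f.)

18578 m^3


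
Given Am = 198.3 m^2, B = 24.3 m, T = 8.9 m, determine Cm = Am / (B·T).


Formula: Cm = Am / (B * T)
Step 1 — B * T = 24.3 * 8.9 = 216.27 m^2
Step 2 — Cm = 198.3 / 216.27 ≈ 0.91691 (5 s.f.)

0.91691


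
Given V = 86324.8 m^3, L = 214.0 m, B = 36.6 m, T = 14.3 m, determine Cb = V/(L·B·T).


Formula: Cb = V / (L * B * T)
Step 1 — L * B * T = 214.0 * 36.6 * 14.3 = 112003.32 m^3
Step 2 — Cb = 86324.8 / 112003.32 ≈ 0.77073 (5 s.f.)

0.77073


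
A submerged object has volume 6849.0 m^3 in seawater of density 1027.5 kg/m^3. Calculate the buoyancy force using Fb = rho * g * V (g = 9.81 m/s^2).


Formula: Fb = rho * g * V
Substituting: Fb = 1027.5 * 9.81 * 6849.0
Intermediate: 1027.5 * 9.81 = 10079.775
Result: Fb = 10079.775 * 6849.0 ≈ 69036000 N (5 s.f.)

69036000 N


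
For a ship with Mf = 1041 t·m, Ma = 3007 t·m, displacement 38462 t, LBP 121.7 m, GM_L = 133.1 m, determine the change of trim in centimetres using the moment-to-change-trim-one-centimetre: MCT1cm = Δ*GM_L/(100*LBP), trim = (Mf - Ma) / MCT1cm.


Formula: net trimming moment = Mf - Ma; MCT1cm = Δ*GM_L/(100*LBP); trim = net moment / MCT1cm
Step 1 — net trimming moment = 1041 - 3007 = -1966 t·m
Step 2 — MCT1cm = 38462 * 133.1 / (100 * 121.7) = 420.6485 t·m/cm
Step 3 — trim = -1966 / 420.6485 ≈ -4.6737 cm (5 s.f.)

-4.6737 cm


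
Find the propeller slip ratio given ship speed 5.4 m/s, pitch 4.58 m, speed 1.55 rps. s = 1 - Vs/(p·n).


Formula: s = 1 - Vs / (p * n)
Step 1 — p * n = 4.58 * 1.55 = 7.099
Step 2 — Vs / (p*n) = 5.4 / 7.099 = 0.760671 (6 d.p.)
Step 3 — s = 1 - 0.760671 = 0.239329

0.239329


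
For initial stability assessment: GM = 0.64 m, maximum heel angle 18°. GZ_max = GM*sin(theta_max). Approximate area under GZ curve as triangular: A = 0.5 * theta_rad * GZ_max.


Formula: GZ_max = GM * sin(theta); Area = 0.5 * theta_rad * GZ_max
Step 1 — GZ_max = 0.64 * sin(18°) = 0.64 * 0.309017 = 0.197771 m
Step 2 — theta_rad = 18 * pi/180 = 0.314159 rad
Step 3 — Area = 0.5 * 0.314159 * 0.197771 ≈ 0.031066 m·rad (5 s.f.)

0.031066 m·rad


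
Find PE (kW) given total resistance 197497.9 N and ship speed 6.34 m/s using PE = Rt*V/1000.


Formula: PE = Rt * V / 1000 (kW)
Step 1 — PE (W) = 197497.9 * 6.34 = 1252136.686 W
Step 2 — PE (kW) = 1252136.686 / 1000 ≈ 1252.1 kW (5 s.f.)

1252.1 kW


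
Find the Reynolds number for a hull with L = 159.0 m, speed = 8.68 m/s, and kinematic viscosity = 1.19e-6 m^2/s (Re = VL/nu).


Formula: Re = V * L / nu
Step 1 — V * L = 8.68 * 159.0 = 1380.12 m^2/s
Step 2 — Re = 1380.12 / 1.19e-6 = 1.16e+09

1.16e+09


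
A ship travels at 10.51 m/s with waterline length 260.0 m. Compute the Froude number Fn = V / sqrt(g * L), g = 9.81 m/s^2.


Formula: Fn = V / sqrt(g * L)
Step 1 — g * L = 9.81 * 260.0 = 2550.6
Step 2 — sqrt(g * L) = sqrt(2550.6) = 50.503465
Step 3 — Fn = 10.51 / 50.503465 ≈ 0.20810 (5 s.f.)

0.20810


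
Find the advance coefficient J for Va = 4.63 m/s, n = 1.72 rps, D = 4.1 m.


Formula: J = Va / (n * D)
Step 1 — n * D = 1.72 * 4.1 = 7.052
Step 2 — J = 4.63 / 7.052 ≈ 0.65655 (5 s.f.)

0.65655


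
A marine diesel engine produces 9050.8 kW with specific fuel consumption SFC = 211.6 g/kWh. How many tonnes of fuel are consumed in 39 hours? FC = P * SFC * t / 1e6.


Formula: FC (tonnes) = P * SFC * t / 1,000,000
Step 1 — P * SFC * t = 9050.8 * 211.6 * 39 = 74690821.92 g
Step 2 — FC (tonnes) = 74690821.92 / 1,000,000 ≈ 74.691 tonnes (5 s.f.)

74.691 tonnes


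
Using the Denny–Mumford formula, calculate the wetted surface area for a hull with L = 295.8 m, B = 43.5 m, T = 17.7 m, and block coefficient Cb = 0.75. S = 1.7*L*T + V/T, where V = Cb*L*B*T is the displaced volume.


Formula: S = 1.7*L*T + V/T with V = Cb*L*B*T, i.e. S = L * (1.7*T + Cb*B)
Step 1 — 1.7*T = 1.7 * 17.7 = 30.09 m
Step 2 — Cb*B = 0.75 * 43.5 = 32.625 m
Step 3 — 1.7*T + Cb*B = 30.09 + 32.625 = 62.715 m
Step 4 — S = 295.8 * 62.715 ≈ 18551 m^2 (5 s.f.)

18551 m^2


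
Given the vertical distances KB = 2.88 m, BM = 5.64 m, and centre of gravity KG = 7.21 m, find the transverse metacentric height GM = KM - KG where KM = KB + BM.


Formula: GM = KB + BM - KG
Step 1 — KM = KB + BM = 2.88 + 5.64 = 8.52 m
Step 2 — GM = KM - KG = 8.52 - 7.21 = 1.31 m

1.31 m


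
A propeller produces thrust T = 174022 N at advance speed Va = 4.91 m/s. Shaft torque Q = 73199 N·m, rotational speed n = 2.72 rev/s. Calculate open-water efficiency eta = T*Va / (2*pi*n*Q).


Formula: eta = T * Va / (2 * pi * n * Q)
Step 1 — numerator = T * Va = 174022 * 4.91 = 854448.02
Step 2 — 2 * pi * n = 2 * pi * 2.72 = 17.090264
Step 3 — denominator = 17.090264 * 73199 = 1250990.23
Step 4 — eta = 854448.02 / 1250990.23 ≈ 0.68302 (5 s.f.)

0.68302


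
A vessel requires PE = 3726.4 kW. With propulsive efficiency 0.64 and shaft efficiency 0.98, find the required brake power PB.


Formula: PB = PE / (eta_D * eta_S)
Step 1 — combined efficiency = eta_D * eta_S = 0.64 * 0.98 = 0.6272
Step 2 — PB = 3726.4 / 0.6272 ≈ 5941.3 kW (5 s.f.)

5941.3 kW


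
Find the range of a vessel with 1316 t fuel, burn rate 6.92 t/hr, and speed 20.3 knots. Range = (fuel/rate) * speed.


Formula: endurance = fuel / rate; range = endurance * speed
Step 1 — endurance = 1316 / 6.92 = 190.1734 hours
Step 2 — range = 190.1734 * 20.3 ≈ 3860.5 nautical miles (5 s.f.)

3860.5 NM


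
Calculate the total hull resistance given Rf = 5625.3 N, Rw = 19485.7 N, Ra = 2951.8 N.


Formula: Rt = Rf + Rw + Ra
Substituting: Rt = 5625.3 + 19485.7 + 2951.8
Result: Rt = 28062.8 N

28062.8 N


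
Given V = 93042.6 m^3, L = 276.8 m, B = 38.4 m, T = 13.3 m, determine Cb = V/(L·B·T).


Formula: Cb = V / (L * B * T)
Step 1 — L * B * T = 276.8 * 38.4 * 13.3 = 141367.296 m^3
Step 2 — Cb = 93042.6 / 141367.296 ≈ 0.65816 (5 s.f.)

0.65816
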